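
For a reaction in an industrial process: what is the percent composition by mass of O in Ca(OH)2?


M(Ca(OH)2) = 1×40.08 + 2×16.0 + 2×1.008 = 74.096 g/mol
Mass of O = 2 × 16.0 = 32.00 g/mol
% O = 32.00/74.096 × 100 = 43.19%

43.19%


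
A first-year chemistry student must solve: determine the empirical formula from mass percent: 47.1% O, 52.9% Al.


Assume 100 g sample. Moles of each element:
  O: 47.1/16.0 = 2.944 mol
  Al: 52.9/26.98 = 1.961 mol
Divide by smallest (1.961):
  O: 2.944/1.961 = 1.5
  Al: 1.961/1.961 = 1.0
Multiply all ratios by 2 to obtain whole numbers.
Empirical formula: Al2O3

Al2O3


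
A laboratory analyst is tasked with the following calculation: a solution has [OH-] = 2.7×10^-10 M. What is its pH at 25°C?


pOH = -log10([OH-]) = -log10(2.7×10^-10)
= 10 - log10(2.7) = 9.57
pH = 14 - pOH = 14 - 9.57 = 4.43

4.43


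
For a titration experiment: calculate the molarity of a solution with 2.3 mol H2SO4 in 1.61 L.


M = n/V = 2.3/1.61 = 1.429 mol/L

1.429 M


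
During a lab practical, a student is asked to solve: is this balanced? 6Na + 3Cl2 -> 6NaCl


Equation: 6Na + 3Cl2 -> 6NaCl
Check atoms: Cl: 6=6, Na: 6=6
Balanced

Yes, balanced


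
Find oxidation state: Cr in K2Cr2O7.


2(+1) + 2x + 7(-2) = 0, so x = +6
Oxidation number: +6

+6


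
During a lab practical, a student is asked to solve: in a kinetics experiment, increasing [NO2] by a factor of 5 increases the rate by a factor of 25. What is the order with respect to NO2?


rate ∝ [NO2]^n
5^n = 25 → n = 2
Order in NO2: 2

2


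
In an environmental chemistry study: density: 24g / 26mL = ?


ρ = mass/volume
= 24/26
= 0.923 g/mL

0.923 g/mL


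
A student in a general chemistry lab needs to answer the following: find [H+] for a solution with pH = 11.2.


[H+] = 10^(-pH) = 10^(-11.2)
= 6.31×10^-12 M

6.31×10^-12 M


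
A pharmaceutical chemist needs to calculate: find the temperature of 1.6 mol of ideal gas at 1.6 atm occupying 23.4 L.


PV = nRT  (R = 0.08206 L·atm/(mol·K))
T = PV/(nR) = 1.6×23.4/(1.6×0.08206)
= 37.44/0.131296
= 285.16 K

285.16 K


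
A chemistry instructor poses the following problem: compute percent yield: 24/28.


% yield = actual/theoretical × 100
= 24/28 × 100
= 85.71%

85.71%


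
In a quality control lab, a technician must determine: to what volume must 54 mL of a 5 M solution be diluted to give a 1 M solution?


C1V1 = C2V2
5 × 54 = 1 × V2
V2 = 270/1 = 270.0 mL

270.0 mL


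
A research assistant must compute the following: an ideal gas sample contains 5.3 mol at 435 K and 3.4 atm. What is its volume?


PV = nRT  (R = 0.08206 L·atm/(mol·K))
V = nRT/P = 5.3×0.08206×435/3.4
= 55.644 L

55.644 L


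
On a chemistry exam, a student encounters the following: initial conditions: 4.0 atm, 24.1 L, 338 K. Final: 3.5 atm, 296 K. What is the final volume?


P1V1/T1 = P2V2/T2
V2 = P1V1T2/(T1P2)
= 4.0×24.1×296/(338×3.5)
= 24.12 L

24.12 L


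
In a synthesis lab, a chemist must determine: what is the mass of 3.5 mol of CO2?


M(CO2) = 44.01 g/mol
mass = n × M = 3.5 × 44.01 = 154.04 g

154.04 g


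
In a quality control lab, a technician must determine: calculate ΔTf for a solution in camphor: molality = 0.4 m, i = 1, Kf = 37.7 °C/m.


ΔTf = Kf × m × i
= 37.7 × 0.4 × 1
= 15.08 °C

15.08 °C


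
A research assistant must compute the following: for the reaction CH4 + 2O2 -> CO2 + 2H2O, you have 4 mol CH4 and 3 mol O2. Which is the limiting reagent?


Mole ratio available / coefficient:
  CH4: 4/1 = 4.000
  O2: 3/2 = 1.500
Smaller ratio is limiting.

O2


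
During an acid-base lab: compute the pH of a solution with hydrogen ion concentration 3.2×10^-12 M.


pH = -log10([H+]) = -log10(3.2×10^-12)
= 12 - log10(3.2)
= 12 - 0.51
= 11.49

11.49


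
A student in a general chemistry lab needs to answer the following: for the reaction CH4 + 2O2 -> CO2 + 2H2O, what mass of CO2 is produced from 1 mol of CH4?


Mole ratio CO2:CH4 = 1:1
n(CO2) = 1 × 1/1 = 1.000 mol
mass = 1.000 × 44.01 = 44.01 g

44.01 g


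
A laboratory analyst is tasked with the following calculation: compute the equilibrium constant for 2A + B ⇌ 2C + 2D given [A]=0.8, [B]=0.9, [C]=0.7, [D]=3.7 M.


Kc = [C]^2[D]^2/([A]^2[B])
= (0.7^2 × 3.7^2)/(0.8^2 × 0.9^1)
= 6.7081/0.576
= 11.65

11.65


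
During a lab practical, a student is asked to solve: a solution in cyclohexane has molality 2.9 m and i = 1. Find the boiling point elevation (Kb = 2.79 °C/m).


ΔTb = Kb × m × i
= 2.79 × 2.9 × 1
= 8.091 °C

8.091 °C


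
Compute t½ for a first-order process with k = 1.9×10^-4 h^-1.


t½ = ln2/k = 0.693147/(1.9×10^-4 h^-1)
= 3648 h

3648 h


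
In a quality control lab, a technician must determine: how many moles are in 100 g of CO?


M(CO) = 28.01 g/mol
n = mass/M = 100/28.01 = 3.5702 mol

3.5702 mol


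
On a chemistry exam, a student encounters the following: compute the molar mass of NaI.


M(NaI) = 1×22.99 + 1×126.9
= 22.99 + 126.9
= 149.89 g/mol

149.89 g/mol


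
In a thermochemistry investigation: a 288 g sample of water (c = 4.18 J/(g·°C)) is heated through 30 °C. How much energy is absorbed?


q = mcΔT = 288 × 4.18 × 30
= 36115.20 J

36115.20 J


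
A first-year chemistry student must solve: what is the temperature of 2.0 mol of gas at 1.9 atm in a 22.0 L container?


PV = nRT  (R = 0.08206 L·atm/(mol·K))
T = PV/(nR) = 1.9×22.0/(2.0×0.08206)
= 41.80/0.164120
= 254.69 K

254.69 K


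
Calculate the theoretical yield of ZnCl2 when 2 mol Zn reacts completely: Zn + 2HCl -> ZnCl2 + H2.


Mole ratio ZnCl2:Zn = 1:1
n(ZnCl2) = 2 × 1/1 = 2.000 mol
mass = 2.000 × 136.28 = 272.56 g

272.56 g


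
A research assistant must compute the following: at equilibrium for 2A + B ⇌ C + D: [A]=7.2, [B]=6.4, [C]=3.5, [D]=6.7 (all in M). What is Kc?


Kc = [C][D]/([A]^2[B])
= (3.5^1 × 6.7^1)/(7.2^2 × 6.4^1)
= 23.45/331.776
= 0.07068

0.07068


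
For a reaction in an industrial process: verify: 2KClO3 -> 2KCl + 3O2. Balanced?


Equation: 2KClO3 -> 2KCl + 3O2
Check atoms: Cl: 2=2, K: 2=2, O: 6=6
Balanced

Yes, balanced


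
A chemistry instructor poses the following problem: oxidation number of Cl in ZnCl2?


halide: -1
Oxidation number: -1

-1


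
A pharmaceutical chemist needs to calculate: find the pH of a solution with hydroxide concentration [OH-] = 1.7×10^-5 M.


pOH = -log10([OH-]) = -log10(1.7×10^-5)
= 5 - log10(1.7) = 4.77
pH = 14 - pOH = 14 - 4.77 = 9.23

9.23


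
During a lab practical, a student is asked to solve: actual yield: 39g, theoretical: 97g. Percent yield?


% yield = actual/theoretical × 100
= 39/97 × 100
= 40.21%

40.21%


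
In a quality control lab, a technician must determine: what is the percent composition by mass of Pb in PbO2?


M(PbO2) = 1×207.2 + 2×16.0 = 239.20 g/mol
Mass of Pb = 1 × 207.2 = 207.20 g/mol
% Pb = 207.20/239.20 × 100 = 86.62%

86.62%


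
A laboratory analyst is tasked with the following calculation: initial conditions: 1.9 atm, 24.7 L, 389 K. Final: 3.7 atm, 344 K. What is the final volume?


P1V1/T1 = P2V2/T2
V2 = P1V1T2/(T1P2)
= 1.9×24.7×344/(389×3.7)
= 11.217 L

11.217 L


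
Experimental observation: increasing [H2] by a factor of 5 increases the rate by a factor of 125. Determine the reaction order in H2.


rate ∝ [H2]^n
5^n = 125 → n = 3
Order in H2: 3

3


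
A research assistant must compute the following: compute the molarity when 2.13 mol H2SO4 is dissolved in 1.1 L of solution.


M = n/V = 2.13/1.1 = 1.936 mol/L

1.936 M


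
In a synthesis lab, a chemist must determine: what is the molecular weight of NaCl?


M(NaCl) = 1×22.99 + 1×35.45
= 22.99 + 35.45
= 58.44 g/mol

58.44 g/mol


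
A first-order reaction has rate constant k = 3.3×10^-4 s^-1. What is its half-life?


t½ = ln2/k = 0.693147/(3.3×10^-4 s^-1)
= 2100 s

2100 s


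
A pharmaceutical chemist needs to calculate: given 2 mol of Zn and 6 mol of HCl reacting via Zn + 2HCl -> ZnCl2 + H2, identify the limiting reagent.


Mole ratio available / coefficient:
  Zn: 2/1 = 2.000
  HCl: 6/2 = 3.000
Smaller ratio is limiting.

Zn


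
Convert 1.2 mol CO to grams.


M(CO) = 28.01 g/mol
mass = n × M = 1.2 × 28.01 = 33.61 g

33.61 g


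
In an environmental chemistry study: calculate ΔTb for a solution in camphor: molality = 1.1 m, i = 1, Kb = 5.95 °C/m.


ΔTb = Kb × m × i
= 5.95 × 1.1 × 1
= 6.545 °C

6.545 °C


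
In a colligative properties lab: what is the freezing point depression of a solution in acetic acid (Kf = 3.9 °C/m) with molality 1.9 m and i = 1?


ΔTf = Kf × m × i
= 3.9 × 1.9 × 1
= 7.41 °C

7.41 °C


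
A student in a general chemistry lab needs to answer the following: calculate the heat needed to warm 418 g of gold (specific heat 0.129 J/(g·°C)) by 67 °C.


q = mcΔT = 418 × 0.129 × 67
= 3612.77 J

3612.77 J


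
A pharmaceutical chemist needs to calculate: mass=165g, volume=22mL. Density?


ρ = mass/volume
= 165/22
= 7.5 g/mL

7.5 g/mL


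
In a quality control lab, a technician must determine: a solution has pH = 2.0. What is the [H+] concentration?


[H+] = 10^(-pH) = 10^(-2.0)
= 1.0×10^-2 M

1.0×10^-2 M


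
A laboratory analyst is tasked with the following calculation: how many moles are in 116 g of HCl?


M(HCl) = 36.46 g/mol
n = mass/M = 116/36.46 = 3.1816 mol

3.1816 mol


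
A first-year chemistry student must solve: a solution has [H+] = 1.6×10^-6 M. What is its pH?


pH = -log10([H+]) = -log10(1.6×10^-6)
= 6 - log10(1.6)
= 6 - 0.2
= 5.8

5.8


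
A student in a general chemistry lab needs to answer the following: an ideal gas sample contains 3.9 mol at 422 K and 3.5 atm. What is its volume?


PV = nRT  (R = 0.08206 L·atm/(mol·K))
V = nRT/P = 3.9×0.08206×422/3.5
= 38.587 L

38.587 L


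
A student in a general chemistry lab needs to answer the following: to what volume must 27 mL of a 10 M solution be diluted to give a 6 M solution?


C1V1 = C2V2
10 × 27 = 6 × V2
V2 = 270/6 = 45.0 mL

45.0 mL


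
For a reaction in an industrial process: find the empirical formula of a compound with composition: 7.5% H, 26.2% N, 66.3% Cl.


Assume 100 g sample. Moles of each element:
  H: 7.5/1.008 = 7.44 mol
  N: 26.2/14.01 = 1.87 mol
  Cl: 66.3/35.45 = 1.87 mol
Divide by smallest (1.87):
  H: 7.44/1.87 = 3.98
  N: 1.87/1.87 = 1.0
  Cl: 1.87/1.87 = 1.0
Empirical formula: NH4Cl

NH4Cl


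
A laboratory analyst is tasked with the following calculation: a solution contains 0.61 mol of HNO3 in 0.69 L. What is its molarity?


M = n/V = 0.61/0.69 = 0.884 mol/L

0.884 M


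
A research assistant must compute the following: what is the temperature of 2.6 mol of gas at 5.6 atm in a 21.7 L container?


PV = nRT  (R = 0.08206 L·atm/(mol·K))
T = PV/(nR) = 5.6×21.7/(2.6×0.08206)
= 121.52/0.213356
= 569.56 K

569.56 K


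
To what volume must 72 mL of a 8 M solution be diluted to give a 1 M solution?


C1V1 = C2V2
8 × 72 = 1 × V2
V2 = 576/1 = 576.0 mL

576.0 mL


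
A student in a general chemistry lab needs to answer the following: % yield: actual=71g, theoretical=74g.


% yield = actual/theoretical × 100
= 71/74 × 100
= 95.95%

95.95%


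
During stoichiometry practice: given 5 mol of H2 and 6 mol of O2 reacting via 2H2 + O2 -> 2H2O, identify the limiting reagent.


Mole ratio available / coefficient:
  H2: 5/2 = 2.500
  O2: 6/1 = 6.000
Smaller ratio is limiting.

H2


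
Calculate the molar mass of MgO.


M(MgO) = 1×24.31 + 1×16.0
= 24.31 + 16.0
= 40.31 g/mol

40.31 g/mol


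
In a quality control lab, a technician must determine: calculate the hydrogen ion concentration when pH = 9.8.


[H+] = 10^(-pH) = 10^(-9.8)
= 1.58×10^-10 M

1.58×10^-10 M


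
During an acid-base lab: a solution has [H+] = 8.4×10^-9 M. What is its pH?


pH = -log10([H+]) = -log10(8.4×10^-9)
= 9 - log10(8.4)
= 9 - 0.92
= 8.08

8.08


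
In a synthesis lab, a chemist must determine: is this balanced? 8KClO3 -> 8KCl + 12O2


Equation: 8KClO3 -> 8KCl + 12O2
Check atoms: Cl: 8=8, K: 8=8, O: 24=24
Balanced

Yes, balanced


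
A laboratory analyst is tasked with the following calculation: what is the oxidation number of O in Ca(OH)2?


O is usually -2
Oxidation number: -2

-2


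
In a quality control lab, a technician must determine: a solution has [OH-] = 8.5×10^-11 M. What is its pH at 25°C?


pOH = -log10([OH-]) = -log10(8.5×10^-11)
= 11 - log10(8.5) = 10.07
pH = 14 - pOH = 14 - 10.07 = 3.93

3.93


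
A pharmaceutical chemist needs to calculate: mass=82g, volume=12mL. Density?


ρ = mass/volume
= 82/12
= 6.833 g/mL

6.833 g/mL


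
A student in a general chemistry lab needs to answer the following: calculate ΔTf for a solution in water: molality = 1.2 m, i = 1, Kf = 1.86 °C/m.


ΔTf = Kf × m × i
= 1.86 × 1.2 × 1
= 2.232 °C

2.232 °C


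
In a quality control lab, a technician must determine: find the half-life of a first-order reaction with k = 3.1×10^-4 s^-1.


t½ = ln2/k = 0.693147/(3.1×10^-4 s^-1)
= 2236 s

2236 s


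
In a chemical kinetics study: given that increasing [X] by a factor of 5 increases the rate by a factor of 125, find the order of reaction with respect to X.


rate ∝ [X]^n
5^n = 125 → n = 3
Order in X: 3

3


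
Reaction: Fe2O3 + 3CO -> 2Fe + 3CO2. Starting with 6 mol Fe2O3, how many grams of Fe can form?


Mole ratio Fe:Fe2O3 = 2:1
n(Fe) = 6 × 2/1 = 12.000 mol
mass = 12.000 × 55.85 = 670.2 g

670.2 g


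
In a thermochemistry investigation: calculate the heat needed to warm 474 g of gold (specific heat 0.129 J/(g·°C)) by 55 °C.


q = mcΔT = 474 × 0.129 × 55
= 3363.03 J

3363.03 J


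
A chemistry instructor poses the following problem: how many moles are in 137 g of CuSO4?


M(CuSO4) = 159.62 g/mol
n = mass/M = 137/159.62 = 0.8583 mol

0.8583 mol


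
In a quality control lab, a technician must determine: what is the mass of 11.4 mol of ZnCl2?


M(ZnCl2) = 136.28 g/mol
mass = n × M = 11.4 × 136.28 = 1553.59 g

1553.59 g


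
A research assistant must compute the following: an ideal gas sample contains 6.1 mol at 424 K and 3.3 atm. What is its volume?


PV = nRT  (R = 0.08206 L·atm/(mol·K))
V = nRT/P = 6.1×0.08206×424/3.3
= 64.315 L

64.315 L


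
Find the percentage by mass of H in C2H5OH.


M(C2H5OH) = 2×12.01 + 6×1.008 + 1×16.0 = 46.068 g/mol
Mass of H = 6 × 1.008 = 6.048 g/mol
% H = 6.048/46.068 × 100 = 13.13%

13.13%


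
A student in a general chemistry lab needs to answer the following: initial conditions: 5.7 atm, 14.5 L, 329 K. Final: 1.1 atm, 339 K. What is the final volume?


P1V1/T1 = P2V2/T2
V2 = P1V1T2/(T1P2)
= 5.7×14.5×339/(329×1.1)
= 77.42 L

77.42 L


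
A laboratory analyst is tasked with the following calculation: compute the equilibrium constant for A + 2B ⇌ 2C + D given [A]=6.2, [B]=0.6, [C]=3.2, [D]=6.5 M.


Kc = [C]^2[D]/([A][B]^2)
= (3.2^2 × 6.5^1)/(6.2^1 × 0.6^2)
= 66.56/2.232
= 29.82

29.82


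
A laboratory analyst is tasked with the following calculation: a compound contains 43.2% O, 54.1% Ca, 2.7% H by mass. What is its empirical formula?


Assume 100 g sample. Moles of each element:
  O: 43.2/16.0 = 2.7 mol
  Ca: 54.1/40.08 = 1.35 mol
  H: 2.7/1.008 = 2.679 mol
Divide by smallest (1.35):
  O: 2.7/1.35 = 2.0
  Ca: 1.35/1.35 = 1.0
  H: 2.679/1.35 = 1.98
Empirical formula: CaO2H2

CaO2H2


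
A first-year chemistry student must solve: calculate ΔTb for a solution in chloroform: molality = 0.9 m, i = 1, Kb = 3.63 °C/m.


ΔTb = Kb × m × i
= 3.63 × 0.9 × 1
= 3.267 °C

3.267 °C


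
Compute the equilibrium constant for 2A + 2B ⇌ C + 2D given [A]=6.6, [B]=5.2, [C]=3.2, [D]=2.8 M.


Kc = [C][D]^2/([A]^2[B]^2)
= (3.2^1 × 2.8^2)/(6.6^2 × 5.2^2)
= 25.088/1177.8624
= 0.02130

0.02130


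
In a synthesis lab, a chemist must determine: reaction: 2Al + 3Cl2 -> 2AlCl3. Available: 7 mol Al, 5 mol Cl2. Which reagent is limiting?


Mole ratio available / coefficient:
  Al: 7/2 = 3.500
  Cl2: 5/3 = 1.667
Smaller ratio is limiting.

Cl2


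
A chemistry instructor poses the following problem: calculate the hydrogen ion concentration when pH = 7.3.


[H+] = 10^(-pH) = 10^(-7.3)
= 5.01×10^-8 M

5.01×10^-8 M


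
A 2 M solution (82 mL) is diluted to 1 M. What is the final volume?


C1V1 = C2V2
2 × 82 = 1 × V2
V2 = 164/1 = 164.0 mL

164.0 mL


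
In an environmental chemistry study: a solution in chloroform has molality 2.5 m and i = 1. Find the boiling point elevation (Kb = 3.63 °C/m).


ΔTb = Kb × m × i
= 3.63 × 2.5 × 1
= 9.075 °C

9.075 °C


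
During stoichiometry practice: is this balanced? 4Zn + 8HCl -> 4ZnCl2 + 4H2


Equation: 4Zn + 8HCl -> 4ZnCl2 + 4H2
Check atoms: Cl: 8=8, H: 8=8, Zn: 4=4
Balanced

Yes, balanced


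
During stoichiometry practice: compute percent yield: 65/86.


% yield = actual/theoretical × 100
= 65/86 × 100
= 75.58%

75.58%


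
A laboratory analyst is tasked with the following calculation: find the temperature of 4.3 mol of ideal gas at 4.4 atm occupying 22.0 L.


PV = nRT  (R = 0.08206 L·atm/(mol·K))
T = PV/(nR) = 4.4×22.0/(4.3×0.08206)
= 96.80/0.352858
= 274.33 K

274.33 K


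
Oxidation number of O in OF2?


F is always -1; 2(-1) + x = 0, so O = +2
Oxidation number: +2

+2


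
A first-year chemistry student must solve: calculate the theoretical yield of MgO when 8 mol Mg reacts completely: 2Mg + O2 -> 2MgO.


Mole ratio MgO:Mg = 2:2
n(MgO) = 8 × 2/2 = 8.000 mol
mass = 8.000 × 40.31 = 322.48 g

322.48 g


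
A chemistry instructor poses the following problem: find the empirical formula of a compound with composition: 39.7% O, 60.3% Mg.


Assume 100 g sample. Moles of each element:
  O: 39.7/16.0 = 2.481 mol
  Mg: 60.3/24.31 = 2.48 mol
Divide by smallest (2.48):
  O: 2.481/2.48 = 1.0
  Mg: 2.48/2.48 = 1.0
Empirical formula: MgO

MgO


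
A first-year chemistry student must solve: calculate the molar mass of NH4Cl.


M(NH4Cl) = 1×14.01 + 4×1.008 + 1×35.45
= 14.01 + 4.03 + 35.45
= 53.49 g/mol

53.49 g/mol


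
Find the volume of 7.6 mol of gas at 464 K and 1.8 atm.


PV = nRT  (R = 0.08206 L·atm/(mol·K))
V = nRT/P = 7.6×0.08206×464/1.8
= 160.765 L

160.765 L


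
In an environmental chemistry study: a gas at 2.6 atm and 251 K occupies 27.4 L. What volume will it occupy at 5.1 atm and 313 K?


P1V1/T1 = P2V2/T2
V2 = P1V1T2/(T1P2)
= 2.6×27.4×313/(251×5.1)
= 17.419 L

17.419 L


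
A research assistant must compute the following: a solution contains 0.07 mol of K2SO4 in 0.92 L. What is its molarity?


M = n/V = 0.07/0.92 = 0.076 mol/L

0.076 M


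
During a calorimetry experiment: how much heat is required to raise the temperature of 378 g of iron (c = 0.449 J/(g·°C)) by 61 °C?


q = mcΔT = 378 × 0.449 × 61
= 10353.04 J

10353.04 J


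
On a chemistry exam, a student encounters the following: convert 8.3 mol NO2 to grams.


M(NO2) = 46.01 g/mol
mass = n × M = 8.3 × 46.01 = 381.88 g

381.88 g


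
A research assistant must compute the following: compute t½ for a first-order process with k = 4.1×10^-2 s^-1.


t½ = ln2/k = 0.693147/(4.1×10^-2 s^-1)
= 16.91 s

16.91 s


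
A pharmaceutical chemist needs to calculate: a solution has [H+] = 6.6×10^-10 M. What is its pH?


pH = -log10([H+]) = -log10(6.6×10^-10)
= 10 - log10(6.6)
= 10 - 0.82
= 9.18

9.18


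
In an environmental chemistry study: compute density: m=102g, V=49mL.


ρ = mass/volume
= 102/49
= 2.082 g/mL

2.082 g/mL


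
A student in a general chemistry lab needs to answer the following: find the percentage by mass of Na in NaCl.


M(NaCl) = 1×22.99 + 1×35.45 = 58.44 g/mol
Mass of Na = 1 × 22.99 = 22.99 g/mol
% Na = 22.99/58.44 × 100 = 39.34%

39.34%


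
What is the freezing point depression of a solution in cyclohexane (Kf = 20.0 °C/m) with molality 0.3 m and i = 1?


ΔTf = Kf × m × i
= 20.0 × 0.3 × 1
= 6.0 °C

6.0 °C


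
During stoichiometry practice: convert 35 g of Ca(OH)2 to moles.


M(Ca(OH)2) = 74.1 g/mol
n = mass/M = 35/74.1 = 0.4723 mol

0.4723 mol


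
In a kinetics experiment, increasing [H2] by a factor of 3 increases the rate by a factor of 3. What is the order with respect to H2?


rate ∝ [H2]^n
3^n = 3 → n = 1
Order in H2: 1

1


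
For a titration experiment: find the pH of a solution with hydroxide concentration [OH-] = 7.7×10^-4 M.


pOH = -log10([OH-]) = -log10(7.7×10^-4)
= 4 - log10(7.7) = 3.11
pH = 14 - pOH = 14 - 3.11 = 10.89

10.89


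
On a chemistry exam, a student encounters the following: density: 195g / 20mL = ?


ρ = mass/volume
= 195/20
= 9.75 g/mL

9.75 g/mL


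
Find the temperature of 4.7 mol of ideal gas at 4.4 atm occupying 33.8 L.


PV = nRT  (R = 0.08206 L·atm/(mol·K))
T = PV/(nR) = 4.4×33.8/(4.7×0.08206)
= 148.72/0.385682
= 385.60 K

385.60 K


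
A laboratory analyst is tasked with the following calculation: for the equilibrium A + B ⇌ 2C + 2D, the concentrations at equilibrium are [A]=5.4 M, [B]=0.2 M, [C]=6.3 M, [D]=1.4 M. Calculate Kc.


Kc = [C]^2[D]^2/([A][B])
= (6.3^2 × 1.4^2)/(5.4^1 × 0.2^1)
= 77.7924/1.08
= 72.03

72.03


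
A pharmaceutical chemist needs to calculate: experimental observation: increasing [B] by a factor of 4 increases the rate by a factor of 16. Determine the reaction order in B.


rate ∝ [B]^n
4^n = 16 → n = 2
Order in B: 2

2


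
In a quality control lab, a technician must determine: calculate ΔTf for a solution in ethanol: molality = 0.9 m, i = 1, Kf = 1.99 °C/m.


ΔTf = Kf × m × i
= 1.99 × 0.9 × 1
= 1.791 °C

1.791 °C


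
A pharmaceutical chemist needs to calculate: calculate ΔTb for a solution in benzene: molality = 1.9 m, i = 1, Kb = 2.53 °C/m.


ΔTb = Kb × m × i
= 2.53 × 1.9 × 1
= 4.807 °C

4.807 °C


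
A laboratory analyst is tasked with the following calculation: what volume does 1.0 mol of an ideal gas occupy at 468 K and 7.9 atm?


PV = nRT  (R = 0.08206 L·atm/(mol·K))
V = nRT/P = 1.0×0.08206×468/7.9
= 4.861 L

4.861 L


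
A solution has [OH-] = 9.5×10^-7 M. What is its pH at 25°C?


pOH = -log10([OH-]) = -log10(9.5×10^-7)
= 7 - log10(9.5) = 6.02
pH = 14 - pOH = 14 - 6.02 = 7.98

7.98


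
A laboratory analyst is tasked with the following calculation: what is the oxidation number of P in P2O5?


2x + 5(-2) = 0, so x = +5
Oxidation number: +5

+5


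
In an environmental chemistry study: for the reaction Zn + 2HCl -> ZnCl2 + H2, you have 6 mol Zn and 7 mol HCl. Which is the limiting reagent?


Mole ratio available / coefficient:
  Zn: 6/1 = 6.000
  HCl: 7/2 = 3.500
Smaller ratio is limiting.

HCl


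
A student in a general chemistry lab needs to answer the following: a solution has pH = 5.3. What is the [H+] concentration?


[H+] = 10^(-pH) = 10^(-5.3)
= 5.01×10^-6 M

5.01×10^-6 M


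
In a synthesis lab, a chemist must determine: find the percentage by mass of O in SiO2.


M(SiO2) = 1×28.09 + 2×16.0 = 60.09 g/mol
Mass of O = 2 × 16.0 = 32.00 g/mol
% O = 32.00/60.09 × 100 = 53.25%

53.25%


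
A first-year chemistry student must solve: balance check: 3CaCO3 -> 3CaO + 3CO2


Equation: 3CaCO3 -> 3CaO + 3CO2
Check atoms: C: 3=3, Ca: 3=3, O: 9=9
Balanced

Yes, balanced


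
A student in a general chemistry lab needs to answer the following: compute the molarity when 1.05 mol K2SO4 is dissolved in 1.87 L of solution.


M = n/V = 1.05/1.87 = 0.561 mol/L

0.561 M


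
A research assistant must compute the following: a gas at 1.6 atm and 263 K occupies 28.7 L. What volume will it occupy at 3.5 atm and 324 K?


P1V1/T1 = P2V2/T2
V2 = P1V1T2/(T1P2)
= 1.6×28.7×324/(263×3.5)
= 16.163 L

16.163 L


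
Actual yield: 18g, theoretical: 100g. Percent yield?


% yield = actual/theoretical × 100
= 18/100 × 100
= 18.0%

18.0%


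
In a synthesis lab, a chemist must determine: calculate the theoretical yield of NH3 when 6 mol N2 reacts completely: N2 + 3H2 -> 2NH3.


Mole ratio NH3:N2 = 2:1
n(NH3) = 6 × 2/1 = 12.000 mol
mass = 12.000 × 17.03 = 204.36 g

204.36 g


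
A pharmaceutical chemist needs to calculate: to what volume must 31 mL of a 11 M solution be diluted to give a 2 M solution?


C1V1 = C2V2
11 × 31 = 2 × V2
V2 = 341/2 = 170.5 mL

170.5 mL


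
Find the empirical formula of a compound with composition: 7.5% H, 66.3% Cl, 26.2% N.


Assume 100 g sample. Moles of each element:
  H: 7.5/1.008 = 7.44 mol
  Cl: 66.3/35.45 = 1.87 mol
  N: 26.2/14.01 = 1.87 mol
Divide by smallest (1.87):
  H: 7.44/1.87 = 3.98
  Cl: 1.87/1.87 = 1.0
  N: 1.87/1.87 = 1.0
Empirical formula: NH4Cl

NH4Cl


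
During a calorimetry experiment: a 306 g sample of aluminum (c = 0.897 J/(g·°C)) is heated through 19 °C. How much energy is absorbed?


q = mcΔT = 306 × 0.897 × 19
= 5215.16 J

5215.16 J


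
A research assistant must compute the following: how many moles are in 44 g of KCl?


M(KCl) = 74.55 g/mol
n = mass/M = 44/74.55 = 0.5902 mol

0.5902 mol


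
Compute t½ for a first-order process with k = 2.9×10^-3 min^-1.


t½ = ln2/k = 0.693147/(2.9×10^-3 min^-1)
= 239.0 min

239.0 min


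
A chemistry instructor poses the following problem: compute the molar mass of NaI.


M(NaI) = 1×22.99 + 1×126.9
= 22.99 + 126.9
= 149.89 g/mol

149.89 g/mol


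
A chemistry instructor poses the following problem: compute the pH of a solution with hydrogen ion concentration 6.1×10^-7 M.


pH = -log10([H+]) = -log10(6.1×10^-7)
= 7 - log10(6.1)
= 7 - 0.79
= 6.21

6.21


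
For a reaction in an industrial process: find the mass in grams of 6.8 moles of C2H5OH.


M(C2H5OH) = 46.07 g/mol
mass = n × M = 6.8 × 46.07 = 313.28 g

313.28 g


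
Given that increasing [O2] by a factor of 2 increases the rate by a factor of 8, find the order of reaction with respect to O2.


rate ∝ [O2]^n
2^n = 8 → n = 3
Order in O2: 3

3


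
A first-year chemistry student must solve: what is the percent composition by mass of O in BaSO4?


M(BaSO4) = 1×137.33 + 1×32.07 + 4×16.0 = 233.40 g/mol
Mass of O = 4 × 16.0 = 64.00 g/mol
% O = 64.00/233.40 × 100 = 27.42%

27.42%


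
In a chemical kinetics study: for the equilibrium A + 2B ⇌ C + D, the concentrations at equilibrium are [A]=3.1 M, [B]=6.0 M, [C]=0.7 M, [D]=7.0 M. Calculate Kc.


Kc = [C][D]/([A][B]^2)
= (0.7^1 × 7.0^1)/(3.1^1 × 6.0^2)
= 4.9/111.6
= 0.04391

0.04391


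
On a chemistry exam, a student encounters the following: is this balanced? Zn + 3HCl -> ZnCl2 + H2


Equation: Zn + 3HCl -> ZnCl2 + H2
Check atoms: Cl: 3≠2, H: 3≠2, Zn: 1=1
Not balanced

No, not balanced


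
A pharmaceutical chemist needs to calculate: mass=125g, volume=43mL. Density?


ρ = mass/volume
= 125/43
= 2.907 g/mL

2.907 g/mL


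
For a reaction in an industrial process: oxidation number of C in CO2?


x + 2(-2) = 0, so x = +4
Oxidation number: +4

+4


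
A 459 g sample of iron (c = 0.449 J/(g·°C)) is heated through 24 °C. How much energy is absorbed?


q = mcΔT = 459 × 0.449 × 24
= 4946.18 J

4946.18 J


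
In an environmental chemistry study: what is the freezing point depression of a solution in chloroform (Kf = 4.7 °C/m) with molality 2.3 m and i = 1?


ΔTf = Kf × m × i
= 4.7 × 2.3 × 1
= 10.81 °C

10.81 °C


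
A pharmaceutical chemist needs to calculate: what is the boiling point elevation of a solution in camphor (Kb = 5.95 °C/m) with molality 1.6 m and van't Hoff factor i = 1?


ΔTb = Kb × m × i
= 5.95 × 1.6 × 1
= 9.52 °C

9.52 °C


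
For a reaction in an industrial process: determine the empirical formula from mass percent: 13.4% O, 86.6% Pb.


Assume 100 g sample. Moles of each element:
  O: 13.4/16.0 = 0.838 mol
  Pb: 86.6/207.2 = 0.418 mol
Divide by smallest (0.418):
  O: 0.838/0.418 = 2.0
  Pb: 0.418/0.418 = 1.0
Empirical formula: PbO2

PbO2


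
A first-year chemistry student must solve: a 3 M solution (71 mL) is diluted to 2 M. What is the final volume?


C1V1 = C2V2
3 × 71 = 2 × V2
V2 = 213/2 = 106.5 mL

106.5 mL


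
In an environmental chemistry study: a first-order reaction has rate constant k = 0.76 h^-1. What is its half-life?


t½ = ln2/k = 0.693147/(0.76 h^-1)
= 0.9120 h

0.9120 h


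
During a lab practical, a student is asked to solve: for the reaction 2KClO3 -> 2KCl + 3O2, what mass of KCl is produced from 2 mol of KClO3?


Mole ratio KCl:KClO3 = 2:2
n(KCl) = 2 × 2/2 = 2.000 mol
mass = 2.000 × 74.55 = 149.1 g

149.1 g


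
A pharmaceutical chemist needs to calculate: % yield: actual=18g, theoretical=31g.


% yield = actual/theoretical × 100
= 18/31 × 100
= 58.06%

58.06%


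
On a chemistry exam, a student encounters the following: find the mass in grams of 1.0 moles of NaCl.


M(NaCl) = 58.44 g/mol
mass = n × M = 1.0 × 58.44 = 58.44 g

58.44 g


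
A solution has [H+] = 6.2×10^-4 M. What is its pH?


pH = -log10([H+]) = -log10(6.2×10^-4)
= 4 - log10(6.2)
= 4 - 0.79
= 3.21

3.21


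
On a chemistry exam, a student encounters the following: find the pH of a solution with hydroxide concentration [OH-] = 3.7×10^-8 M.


pOH = -log10([OH-]) = -log10(3.7×10^-8)
= 8 - log10(3.7) = 7.43
pH = 14 - pOH = 14 - 7.43 = 6.57

6.57


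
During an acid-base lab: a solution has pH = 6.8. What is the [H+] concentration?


[H+] = 10^(-pH) = 10^(-6.8)
= 1.58×10^-7 M

1.58×10^-7 M


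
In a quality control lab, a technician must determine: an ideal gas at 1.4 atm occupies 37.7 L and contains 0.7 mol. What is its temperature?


PV = nRT  (R = 0.08206 L·atm/(mol·K))
T = PV/(nR) = 1.4×37.7/(0.7×0.08206)
= 52.78/0.057442
= 918.84 K

918.84 K


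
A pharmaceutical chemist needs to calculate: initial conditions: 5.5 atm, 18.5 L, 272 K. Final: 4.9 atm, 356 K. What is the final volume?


P1V1/T1 = P2V2/T2
V2 = P1V1T2/(T1P2)
= 5.5×18.5×356/(272×4.9)
= 27.178 L

27.178 L


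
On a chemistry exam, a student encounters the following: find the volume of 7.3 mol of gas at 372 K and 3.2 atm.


PV = nRT  (R = 0.08206 L·atm/(mol·K))
V = nRT/P = 7.3×0.08206×372/3.2
= 69.638 L

69.638 L


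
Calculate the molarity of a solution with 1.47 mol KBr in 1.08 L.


M = n/V = 1.47/1.08 = 1.361 mol/L

1.361 M


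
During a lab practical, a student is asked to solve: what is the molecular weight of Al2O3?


M(Al2O3) = 2×26.98 + 3×16.0
= 53.96 + 48.0
= 101.96 g/mol

101.96 g/mol


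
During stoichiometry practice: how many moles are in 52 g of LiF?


M(LiF) = 25.94 g/mol
n = mass/M = 52/25.94 = 2.0046 mol

2.0046 mol


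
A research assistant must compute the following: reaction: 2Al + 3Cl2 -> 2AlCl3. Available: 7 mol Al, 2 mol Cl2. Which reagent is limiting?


Mole ratio available / coefficient:
  Al: 7/2 = 3.500
  Cl2: 2/3 = 0.667
Smaller ratio is limiting.

Cl2


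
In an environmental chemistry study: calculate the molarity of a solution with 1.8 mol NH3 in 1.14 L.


M = n/V = 1.8/1.14 = 1.579 mol/L

1.579 M


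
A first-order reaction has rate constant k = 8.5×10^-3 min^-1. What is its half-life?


t½ = ln2/k = 0.693147/(8.5×10^-3 min^-1)
= 81.55 min

81.55 min


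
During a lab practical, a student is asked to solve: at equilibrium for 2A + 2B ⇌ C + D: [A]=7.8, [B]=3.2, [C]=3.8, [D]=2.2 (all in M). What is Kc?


Kc = [C][D]/([A]^2[B]^2)
= (3.8^1 × 2.2^1)/(7.8^2 × 3.2^2)
= 8.36/623.0016
= 0.01342

0.01342


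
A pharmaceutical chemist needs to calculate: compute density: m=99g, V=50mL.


ρ = mass/volume
= 99/50
= 1.98 g/mL

1.98 g/mL


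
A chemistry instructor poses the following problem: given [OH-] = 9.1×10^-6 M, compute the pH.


pOH = -log10([OH-]) = -log10(9.1×10^-6)
= 6 - log10(9.1) = 5.04
pH = 14 - pOH = 14 - 5.04 = 8.96

8.96


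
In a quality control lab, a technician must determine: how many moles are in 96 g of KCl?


M(KCl) = 74.55 g/mol
n = mass/M = 96/74.55 = 1.2877 mol

1.2877 mol


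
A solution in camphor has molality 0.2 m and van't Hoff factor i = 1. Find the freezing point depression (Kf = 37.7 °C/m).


ΔTf = Kf × m × i
= 37.7 × 0.2 × 1
= 7.54 °C

7.54 °C


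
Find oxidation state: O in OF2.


F is always -1; 2(-1) + x = 0, so O = +2
Oxidation number: +2

+2


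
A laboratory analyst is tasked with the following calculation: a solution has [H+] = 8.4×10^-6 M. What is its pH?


pH = -log10([H+]) = -log10(8.4×10^-6)
= 6 - log10(8.4)
= 6 - 0.92
= 5.08

5.08


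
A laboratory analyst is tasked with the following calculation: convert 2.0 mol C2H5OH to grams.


M(C2H5OH) = 46.07 g/mol
mass = n × M = 2.0 × 46.07 = 92.14 g

92.14 g


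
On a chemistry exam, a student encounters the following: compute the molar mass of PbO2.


M(PbO2) = 1×207.2 + 2×16.0
= 207.2 + 32.0
= 239.2 g/mol

239.2 g/mol


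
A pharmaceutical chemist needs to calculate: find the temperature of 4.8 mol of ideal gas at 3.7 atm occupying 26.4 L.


PV = nRT  (R = 0.08206 L·atm/(mol·K))
T = PV/(nR) = 3.7×26.4/(4.8×0.08206)
= 97.68/0.393888
= 247.99 K

247.99 K


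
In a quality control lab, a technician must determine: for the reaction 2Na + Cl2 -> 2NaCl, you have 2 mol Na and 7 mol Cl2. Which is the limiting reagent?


Mole ratio available / coefficient:
  Na: 2/2 = 1.000
  Cl2: 7/1 = 7.000
Smaller ratio is limiting.

Na


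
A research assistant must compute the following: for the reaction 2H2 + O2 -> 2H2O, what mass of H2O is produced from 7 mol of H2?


Mole ratio H2O:H2 = 2:2
n(H2O) = 7 × 2/2 = 7.000 mol
mass = 7.000 × 18.02 = 126.14 g

126.14 g


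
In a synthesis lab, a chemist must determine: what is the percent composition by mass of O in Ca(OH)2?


M(Ca(OH)2) = 1×40.08 + 2×16.0 + 2×1.008 = 74.096 g/mol
Mass of O = 2 × 16.0 = 32.00 g/mol
% O = 32.00/74.096 × 100 = 43.19%

43.19%


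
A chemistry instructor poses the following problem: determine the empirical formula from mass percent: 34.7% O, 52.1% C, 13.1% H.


Assume 100 g sample. Moles of each element:
  O: 34.7/16.0 = 2.169 mol
  C: 52.1/12.01 = 4.338 mol
  H: 13.1/1.008 = 12.996 mol
Divide by smallest (2.169):
  O: 2.169/2.169 = 1.0
  C: 4.338/2.169 = 2.0
  H: 12.996/2.169 = 5.99
Empirical formula: C2H6O

C2H6O


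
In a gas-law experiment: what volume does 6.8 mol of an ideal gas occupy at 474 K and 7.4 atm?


PV = nRT  (R = 0.08206 L·atm/(mol·K))
V = nRT/P = 6.8×0.08206×474/7.4
= 35.743 L

35.743 L


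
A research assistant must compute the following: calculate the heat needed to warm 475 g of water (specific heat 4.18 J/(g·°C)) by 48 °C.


q = mcΔT = 475 × 4.18 × 48
= 95304.00 J

95304.00 J


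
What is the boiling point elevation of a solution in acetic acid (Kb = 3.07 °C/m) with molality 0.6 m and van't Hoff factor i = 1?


ΔTb = Kb × m × i
= 3.07 × 0.6 × 1
= 1.842 °C

1.842 °C


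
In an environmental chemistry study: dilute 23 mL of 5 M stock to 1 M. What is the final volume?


C1V1 = C2V2
5 × 23 = 1 × V2
V2 = 115/1 = 115.0 mL

115.0 mL


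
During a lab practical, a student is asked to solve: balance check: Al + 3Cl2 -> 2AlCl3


Equation: Al + 3Cl2 -> 2AlCl3
Check atoms: Al: 1≠2, Cl: 6=6
Not balanced

No, not balanced


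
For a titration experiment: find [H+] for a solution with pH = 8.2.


[H+] = 10^(-pH) = 10^(-8.2)
= 6.31×10^-9 M

6.31×10^-9 M


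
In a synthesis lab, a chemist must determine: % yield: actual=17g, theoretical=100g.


% yield = actual/theoretical × 100
= 17/100 × 100
= 17.0%

17.0%


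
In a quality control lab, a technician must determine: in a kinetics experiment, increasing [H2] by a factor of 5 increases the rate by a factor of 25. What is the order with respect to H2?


rate ∝ [H2]^n
5^n = 25 → n = 2
Order in H2: 2

2


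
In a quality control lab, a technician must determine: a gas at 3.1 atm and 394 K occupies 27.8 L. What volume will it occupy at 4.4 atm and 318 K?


P1V1/T1 = P2V2/T2
V2 = P1V1T2/(T1P2)
= 3.1×27.8×318/(394×4.4)
= 15.808 L

15.808 L


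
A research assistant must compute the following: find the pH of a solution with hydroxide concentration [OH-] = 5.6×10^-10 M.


pOH = -log10([OH-]) = -log10(5.6×10^-10)
= 10 - log10(5.6) = 9.25
pH = 14 - pOH = 14 - 9.25 = 4.75

4.75


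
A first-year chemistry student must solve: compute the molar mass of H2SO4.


M(H2SO4) = 2×1.008 + 1×32.07 + 4×16.0
= 2.02 + 32.07 + 64.0
= 98.09 g/mol

98.09 g/mol


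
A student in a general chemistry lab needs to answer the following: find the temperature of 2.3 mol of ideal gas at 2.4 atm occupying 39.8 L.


PV = nRT  (R = 0.08206 L·atm/(mol·K))
T = PV/(nR) = 2.4×39.8/(2.3×0.08206)
= 95.52/0.188738
= 506.10 K

506.10 K


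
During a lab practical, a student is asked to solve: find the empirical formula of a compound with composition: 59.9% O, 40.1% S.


Assume 100 g sample. Moles of each element:
  O: 59.9/16.0 = 3.744 mol
  S: 40.1/32.07 = 1.25 mol
Divide by smallest (1.25):
  O: 3.744/1.25 = 3.0
  S: 1.25/1.25 = 1.0
Empirical formula: SO3

SO3


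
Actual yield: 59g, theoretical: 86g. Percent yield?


% yield = actual/theoretical × 100
= 59/86 × 100
= 68.6%

68.6%


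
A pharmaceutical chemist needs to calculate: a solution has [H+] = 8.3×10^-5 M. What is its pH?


pH = -log10([H+]) = -log10(8.3×10^-5)
= 5 - log10(8.3)
= 5 - 0.92
= 4.08

4.08


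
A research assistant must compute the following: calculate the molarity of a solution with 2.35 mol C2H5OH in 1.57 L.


M = n/V = 2.35/1.57 = 1.497 mol/L

1.497 M


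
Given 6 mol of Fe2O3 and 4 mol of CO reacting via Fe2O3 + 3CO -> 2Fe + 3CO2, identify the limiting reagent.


Mole ratio available / coefficient:
  Fe2O3: 6/1 = 6.000
  CO: 4/3 = 1.333
Smaller ratio is limiting.

CO


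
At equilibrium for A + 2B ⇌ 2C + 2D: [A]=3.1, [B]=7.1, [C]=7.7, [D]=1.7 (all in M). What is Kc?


Kc = [C]^2[D]^2/([A][B]^2)
= (7.7^2 × 1.7^2)/(3.1^1 × 7.1^2)
= 171.3481/156.271
= 1.096

1.096


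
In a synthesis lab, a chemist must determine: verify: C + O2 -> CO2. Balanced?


Equation: C + O2 -> CO2
Check atoms: C: 1=1, O: 2=2
Balanced

Yes, balanced


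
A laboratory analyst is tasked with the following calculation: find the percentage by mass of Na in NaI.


M(NaI) = 1×22.99 + 1×126.9 = 149.89 g/mol
Mass of Na = 1 × 22.99 = 22.99 g/mol
% Na = 22.99/149.89 × 100 = 15.34%

15.34%


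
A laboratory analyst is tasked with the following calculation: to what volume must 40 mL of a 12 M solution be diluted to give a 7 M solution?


C1V1 = C2V2
12 × 40 = 7 × V2
V2 = 480/7 = 68.57 mL

68.57 mL


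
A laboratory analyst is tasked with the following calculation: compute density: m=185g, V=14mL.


ρ = mass/volume
= 185/14
= 13.214 g/mL

13.214 g/mL


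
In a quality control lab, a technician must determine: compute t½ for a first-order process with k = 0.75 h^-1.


t½ = ln2/k = 0.693147/(0.75 h^-1)
= 0.9242 h

0.9242 h


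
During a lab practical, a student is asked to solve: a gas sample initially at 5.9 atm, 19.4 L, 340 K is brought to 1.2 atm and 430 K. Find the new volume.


P1V1/T1 = P2V2/T2
V2 = P1V1T2/(T1P2)
= 5.9×19.4×430/(340×1.2)
= 120.632 L

120.632 L


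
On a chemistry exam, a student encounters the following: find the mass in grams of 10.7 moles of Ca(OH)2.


M(Ca(OH)2) = 74.1 g/mol
mass = n × M = 10.7 × 74.1 = 792.87 g

792.87 g
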